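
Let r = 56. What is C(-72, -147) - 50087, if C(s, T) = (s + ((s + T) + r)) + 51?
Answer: -50271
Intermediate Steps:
C(s, T) = 107 + T + 2*s (C(s, T) = (s + ((s + T) + 56)) + 51 = (s + ((T + s) + 56)) + 51 = (s + (56 + T + s)) + 51 = (56 + T + 2*s) + 51 = 107 + T + 2*s)
C(-72, -147) - 50087 = (107 - 147 + 2*(-72)) - 50087 = (107 - 147 - 144) - 50087 = -184 - 50087 = -50271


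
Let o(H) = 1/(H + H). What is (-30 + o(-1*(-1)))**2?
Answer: 3481/4 ≈ 870.25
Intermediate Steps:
o(H) = 1/(2*H)
(-30 + o(-1*(-1)))**2 = (-30 + 1/(2*((-1*(-1)))))**2 = (-30 + (1/2)/1)**2 = (-30 + (1/2)*1)**2 = (-30 + 1/2)**2 = (-59/2)**2 = 3481/4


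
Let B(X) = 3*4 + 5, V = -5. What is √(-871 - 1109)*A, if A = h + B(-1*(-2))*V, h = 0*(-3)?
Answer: -510*I*√55 ≈ -3782.3*I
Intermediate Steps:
h = 0
B(X) = 17 (B(X) = 12 + 5 = 17)
A = -85 (A = 0 + 17*(-5) = 0 - 85 = -85)
√(-871 - 1109)*A = √(-871 - 1109)*(-85) = √(-1980)*(-85) = (6*I*√55)*(-85) = -510*I*√55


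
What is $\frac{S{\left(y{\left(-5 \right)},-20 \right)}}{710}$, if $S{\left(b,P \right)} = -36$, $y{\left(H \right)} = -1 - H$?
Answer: $- \frac{18}{355} \approx -0.050704$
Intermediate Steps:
$\frac{S{\left(y{\left(-5 \right)},-20 \right)}}{710} = - \frac{36}{710} = \left(-36\right) \frac{1}{710} = - \frac{18}{355}$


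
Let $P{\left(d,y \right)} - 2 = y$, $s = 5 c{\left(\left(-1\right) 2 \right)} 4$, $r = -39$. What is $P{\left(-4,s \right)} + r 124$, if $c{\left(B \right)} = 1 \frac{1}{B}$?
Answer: $-4844$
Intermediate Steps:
$c{\left(B \right)} = \frac{1}{B}$
$s = -10$ ($s = \frac{5}{\left(-1\right) 2} \cdot 4 = \frac{5}{-2} \cdot 4 = 5 \left(- \frac{1}{2}\right) 4 = \left(- \frac{5}{2}\right) 4 = -10$)
$P{\left(d,y \right)} = 2 + y$
$P{\left(-4,s \right)} + r 124 = \left(2 - 10\right) - 4836 = -8 - 4836 = -4844$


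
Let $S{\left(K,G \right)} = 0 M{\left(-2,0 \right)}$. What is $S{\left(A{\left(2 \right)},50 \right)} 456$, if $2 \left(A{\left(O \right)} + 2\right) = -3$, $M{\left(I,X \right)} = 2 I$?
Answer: $0$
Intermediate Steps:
$A{\left(O \right)} = - \frac{7}{2}$ ($A{\left(O \right)} = -2 + \frac{1}{2} \left(-3\right) = -2 - \frac{3}{2} = - \frac{7}{2}$)
$S{\left(K,G \right)} = 0$ ($S{\left(K,G \right)} = 0 \cdot 2 \left(-2\right) = 0 \left(-4\right) = 0$)
$S{\left(A{\left(2 \right)},50 \right)} 456 = 0 \cdot 456 = 0$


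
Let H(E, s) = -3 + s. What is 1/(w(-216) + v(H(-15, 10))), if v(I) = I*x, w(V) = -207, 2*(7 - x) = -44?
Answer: -1/4 ≈ -0.25000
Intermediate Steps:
x = 29 (x = 7 - 1/2*(-44) = 7 + 22 = 29)
v(I) = 29*I (v(I) = I*29 = 29*I)
1/(w(-216) + v(H(-15, 10))) = 1/(-207 + 29*(-3 + 10)) = 1/(-207 + 29*7) = 1/(-207 + 203) = 1/(-4) = -1/4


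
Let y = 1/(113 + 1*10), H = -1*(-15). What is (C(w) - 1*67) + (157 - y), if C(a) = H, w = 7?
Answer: 12914/123 ≈ 104.99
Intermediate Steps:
H = 15
y = 1/123 (y = 1/(113 + 10) = 1/123 ≈ 0.0081301)
C(a) = 15
(C(w) - 1*67) + (157 - y) = (15 - 1*67) + (157 - 1*1/123) = (15 - 67) + (157 - 1/123) = -52 + 19310/123 = 12914/123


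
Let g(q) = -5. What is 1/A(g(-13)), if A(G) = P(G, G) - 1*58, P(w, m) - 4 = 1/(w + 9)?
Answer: -4/215 ≈ -0.018605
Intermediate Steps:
P(w, m) = 4 + 1/(9 + w) (P(w, m) = 4 + 1/(w + 9) = 4 + 1/(9 + w))
A(G) = -58 + (37 + 4*G)/(9 + G) (A(G) = (37 + 4*G)/(9 + G) - 1*58 = (37 + 4*G)/(9 + G) - 58 = -58 + (37 + 4*G)/(9 + G))
1/A(g(-13)) = 1/((-485 - 54*(-5))/(9 - 5)) = 1/((-485 + 270)/4) = 1/((1/4)*(-215)) = 1/(-215/4) = -4/215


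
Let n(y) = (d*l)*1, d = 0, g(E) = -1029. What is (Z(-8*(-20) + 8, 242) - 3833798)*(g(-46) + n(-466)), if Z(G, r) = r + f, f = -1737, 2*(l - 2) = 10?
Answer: 3946516497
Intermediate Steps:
l = 7 (l = 2 + (½)*10 = 2 + 5 = 7)
Z(G, r) = -1737 + r (Z(G, r) = r - 1737 = -1737 + r)
n(y) = 0 (n(y) = (0*7)*1 = 0*1 = 0)
(Z(-8*(-20) + 8, 242) - 3833798)*(g(-46) + n(-466)) = ((-1737 + 242) - 3833798)*(-1029 + 0) = (-1495 - 3833798)*(-1029) = -3835293*(-1029) = 3946516497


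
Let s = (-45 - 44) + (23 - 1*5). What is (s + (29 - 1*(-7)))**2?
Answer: 1225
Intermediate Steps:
s = -71 (s = -89 + (23 - 5) = -89 + 18 = -71)
(s + (29 - 1*(-7)))**2 = (-71 + (29 - 1*(-7)))**2 = (-71 + (29 + 7))**2 = (-71 + 36)**2 = (-35)**2 = 1225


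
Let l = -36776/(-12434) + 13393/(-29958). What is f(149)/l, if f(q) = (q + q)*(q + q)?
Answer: 16539646072344/467603423 ≈ 35371.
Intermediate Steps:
f(q) = 4*q**2 (f(q) = (2*q)*(2*q) = 4*q**2)
l = 467603423/186248886 (l = -36776*(-1/12434) + 13393*(-1/29958) = 18388/6217 - 13393/29958 = 467603423/186248886 ≈ 2.5106)
f(149)/l = (4*149**2)/(467603423/186248886) = (4*22201)*(186248886/467603423) = 88804*(186248886/467603423) = 16539646072344/467603423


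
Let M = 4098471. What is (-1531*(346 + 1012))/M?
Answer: -2079098/4098471 ≈ -0.50729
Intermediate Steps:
(-1531*(346 + 1012))/M = -1531*(346 + 1012)/4098471 = -1531*1358*(1/4098471) = -2079098*1/4098471 = -2079098/4098471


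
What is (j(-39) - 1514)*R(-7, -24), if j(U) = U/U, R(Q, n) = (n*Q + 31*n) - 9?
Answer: 885105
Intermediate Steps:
R(Q, n) = -9 + 31*n + Q*n (R(Q, n) = (Q*n + 31*n) - 9 = (31*n + Q*n) - 9 = -9 + 31*n + Q*n)
j(U) = 1
(j(-39) - 1514)*R(-7, -24) = (1 - 1514)*(-9 + 31*(-24) - 7*(-24)) = -1513*(-9 - 744 + 168) = -1513*(-585) = 885105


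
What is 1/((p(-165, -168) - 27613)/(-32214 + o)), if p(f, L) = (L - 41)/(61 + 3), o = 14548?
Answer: 1130624/1767441 ≈ 0.63970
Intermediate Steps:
p(f, L) = -41/64 + L/64 (p(f, L) = (-41 + L)/64 = (-41 + L)*(1/64) = -41/64 + L/64)
1/((p(-165, -168) - 27613)/(-32214 + o)) = 1/(((-41/64 + (1/64)*(-168)) - 27613)/(-32214 + 14548)) = 1/(((-41/64 - 21/8) - 27613)/(-17666)) = 1/((-209/64 - 27613)*(-1/17666)) = 1/(-1767441/64*(-1/17666)) = 1/(1767441/1130624) = 1130624/1767441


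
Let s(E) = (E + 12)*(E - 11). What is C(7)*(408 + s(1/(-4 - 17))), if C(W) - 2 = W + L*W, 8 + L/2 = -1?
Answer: -1582048/49 ≈ -32287.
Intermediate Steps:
L = -18 (L = -16 + 2*(-1) = -16 - 2 = -18)
C(W) = 2 - 17*W (C(W) = 2 + (W - 18*W) = 2 - 17*W)
s(E) = (-11 + E)*(12 + E) (s(E) = (12 + E)*(-11 + E) = (-11 + E)*(12 + E))
C(7)*(408 + s(1/(-4 - 17))) = (2 - 17*7)*(408 + (-132 + 1/(-4 - 17) + (1/(-4 - 17))²)) = (2 - 119)*(408 + (-132 + 1/(-21) + (1/(-21))²)) = -117*(408 + (-132 - 1/21 + (-1/21)²)) = -117*(408 + (-132 - 1/21 + 1/441)) = -117*(408 - 58232/441) = -117*121696/441 = -1582048/49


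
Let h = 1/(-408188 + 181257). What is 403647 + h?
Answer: 91600017356/226931 ≈ 4.0365e+5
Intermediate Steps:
h = -1/226931 (h = 1/(-226931) = -1/226931 ≈ -4.4066e-6)
403647 + h = 403647 - 1/226931 = 91600017356/226931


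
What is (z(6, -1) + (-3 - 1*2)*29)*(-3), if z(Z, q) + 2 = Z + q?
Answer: 426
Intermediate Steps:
z(Z, q) = -2 + Z + q (z(Z, q) = -2 + (Z + q) = -2 + Z + q)
(z(6, -1) + (-3 - 1*2)*29)*(-3) = ((-2 + 6 - 1) + (-3 - 1*2)*29)*(-3) = (3 + (-3 - 2)*29)*(-3) = (3 - 5*29)*(-3) = (3 - 145)*(-3) = -142*(-3) = 426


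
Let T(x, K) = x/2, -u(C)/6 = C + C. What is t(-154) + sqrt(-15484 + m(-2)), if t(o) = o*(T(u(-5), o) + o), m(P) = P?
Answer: 19096 + I*sqrt(15486) ≈ 19096.0 + 124.44*I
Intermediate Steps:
u(C) = -12*C (u(C) = -6*(C + C) = -12*C)
T(x, K) = x/2 (T(x, K) = x*(1/2) = x/2)
t(o) = o*(30 + o) (t(o) = o*((-12*(-5))/2 + o) = o*((1/2)*60 + o) = o*(30 + o))
t(-154) + sqrt(-15484 + m(-2)) = -154*(30 - 154) + sqrt(-15484 - 2) = -154*(-124) + sqrt(-15486) = 19096 + I*sqrt(15486)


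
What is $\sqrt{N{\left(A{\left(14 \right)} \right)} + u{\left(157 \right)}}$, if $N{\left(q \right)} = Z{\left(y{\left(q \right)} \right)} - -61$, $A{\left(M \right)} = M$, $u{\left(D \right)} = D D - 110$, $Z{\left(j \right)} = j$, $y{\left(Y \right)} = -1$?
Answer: $\sqrt{24599} \approx 156.84$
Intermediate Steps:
$u{\left(D \right)} = -110 + D^{2}$ ($u{\left(D \right)} = D^{2} - 110 = -110 + D^{2}$)
$N{\left(q \right)} = 60$ ($N{\left(q \right)} = -1 - -61 = -1 + 61 = 60$)
$\sqrt{N{\left(A{\left(14 \right)} \right)} + u{\left(157 \right)}} = \sqrt{60 - \left(110 - 157^{2}\right)} = \sqrt{60 + \left(-110 + 24649\right)} = \sqrt{60 + 24539} = \sqrt{24599}$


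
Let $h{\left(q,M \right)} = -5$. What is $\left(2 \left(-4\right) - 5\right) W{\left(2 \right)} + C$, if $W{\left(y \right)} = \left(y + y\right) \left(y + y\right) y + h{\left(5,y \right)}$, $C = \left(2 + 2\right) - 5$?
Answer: $-352$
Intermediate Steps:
$C = -1$ ($C = 4 - 5 = -1$)
$W{\left(y \right)} = -5 + 4 y^{3}$ ($W{\left(y \right)} = \left(y + y\right) \left(y + y\right) y - 5 = 2 y 2 y y - 5 = 4 y^{2} y - 5 = 4 y^{3} - 5 = -5 + 4 y^{3}$)
$\left(2 \left(-4\right) - 5\right) W{\left(2 \right)} + C = \left(2 \left(-4\right) - 5\right) \left(-5 + 4 \cdot 2^{3}\right) - 1 = \left(-8 - 5\right) \left(-5 + 4 \cdot 8\right) - 1 = - 13 \left(-5 + 32\right) - 1 = \left(-13\right) 27 - 1 = -351 - 1 = -352$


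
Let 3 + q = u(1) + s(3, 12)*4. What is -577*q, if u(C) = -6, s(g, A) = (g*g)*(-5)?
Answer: 109053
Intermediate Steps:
s(g, A) = -5*g² (s(g, A) = g²*(-5) = -5*g²)
q = -189 (q = -3 + (-6 - 5*3²*4) = -3 + (-6 - 5*9*4) = -3 + (-6 - 45*4) = -3 + (-6 - 180) = -3 - 186 = -189)
-577*q = -577*(-189) = 109053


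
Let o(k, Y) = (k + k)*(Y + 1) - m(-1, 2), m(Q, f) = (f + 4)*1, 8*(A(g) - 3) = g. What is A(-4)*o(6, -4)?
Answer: -105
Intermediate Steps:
A(g) = 3 + g/8
m(Q, f) = 4 + f (m(Q, f) = (4 + f)*1 = 4 + f)
o(k, Y) = -6 + 2*k*(1 + Y) (o(k, Y) = (k + k)*(Y + 1) - (4 + 2) = (2*k)*(1 + Y) - 1*6 = 2*k*(1 + Y) - 6 = -6 + 2*k*(1 + Y))
A(-4)*o(6, -4) = (3 + (⅛)*(-4))*(-6 + 2*6 + 2*(-4)*6) = (3 - ½)*(-6 + 12 - 48) = (5/2)*(-42) = -105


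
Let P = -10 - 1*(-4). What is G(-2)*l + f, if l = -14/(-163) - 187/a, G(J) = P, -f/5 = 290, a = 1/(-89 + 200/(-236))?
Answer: -983428292/9617 ≈ -1.0226e+5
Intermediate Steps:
a = -59/5301 (a = 1/(-89 + 200*(-1/236)) = 1/(-89 - 50/59) = 1/(-5301/59) = -59/5301 ≈ -0.011130)
f = -1450 (f = -5*290 = -1450)
P = -6 (P = -10 + 4 = -6)
G(J) = -6
l = 161580607/9617 (l = -14/(-163) - 187/(-59/5301) = -14*(-1/163) - 187*(-5301/59) = 14/163 + 991287/59 = 161580607/9617 ≈ 16802.)
G(-2)*l + f = -6*161580607/9617 - 1450 = -969483642/9617 - 1450 = -983428292/9617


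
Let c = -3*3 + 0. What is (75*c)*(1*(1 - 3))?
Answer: 1350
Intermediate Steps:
c = -9 (c = -9 + 0 = -9)
(75*c)*(1*(1 - 3)) = (75*(-9))*(1*(1 - 3)) = -675*(-2) = 1350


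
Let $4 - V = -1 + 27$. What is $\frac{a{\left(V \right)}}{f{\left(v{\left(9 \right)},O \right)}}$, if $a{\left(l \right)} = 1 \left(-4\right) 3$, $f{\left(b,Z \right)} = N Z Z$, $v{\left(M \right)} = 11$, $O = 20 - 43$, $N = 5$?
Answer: $- \frac{12}{2645} \approx -0.0045369$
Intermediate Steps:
$O = -23$ ($O = 20 - 43 = -23$)
$V = -22$ ($V = 4 - \left(-1 + 27\right) = 4 - 26 = -22$)
$f{\left(b,Z \right)} = 5 Z^{2}$ ($f{\left(b,Z \right)} = 5 Z Z = 5 Z^{2}$)
$a{\left(l \right)} = -12$ ($a{\left(l \right)} = \left(-4\right) 3 = -12$)
$\frac{a{\left(V \right)}}{f{\left(v{\left(9 \right)},O \right)}} = - \frac{12}{5 \left(-23\right)^{2}} = - \frac{12}{5 \cdot 529} = - \frac{12}{2645}$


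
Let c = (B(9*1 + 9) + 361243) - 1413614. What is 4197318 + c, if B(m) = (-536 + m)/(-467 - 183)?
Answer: 1022108034/325 ≈ 3.1449e+6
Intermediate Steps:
B(m) = 268/325 - m/650 (B(m) = (-536 + m)/(-650) = (-536 + m)*(-1/650) = 268/325 - m/650)
c = -342020316/325 (c = ((268/325 - (9*1 + 9)/650) + 361243) - 1413614 = ((268/325 - (9 + 9)/650) + 361243) - 1413614 = ((268/325 - 1/650*18) + 361243) - 1413614 = ((268/325 - 9/325) + 361243) - 1413614 = (259/325 + 361243) - 1413614 = 117404234/325 - 1413614 = -342020316/325 ≈ -1.0524e+6)
4197318 + c = 4197318 - 342020316/325 = 1022108034/325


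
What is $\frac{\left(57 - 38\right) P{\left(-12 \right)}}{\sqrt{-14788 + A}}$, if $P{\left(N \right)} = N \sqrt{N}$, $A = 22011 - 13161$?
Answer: $- \frac{228 \sqrt{17814}}{2969} \approx -10.25$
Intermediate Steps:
$A = 8850$
$P{\left(N \right)} = N^{\frac{3}{2}}$
$\frac{\left(57 - 38\right) P{\left(-12 \right)}}{\sqrt{-14788 + A}} = \frac{\left(57 - 38\right) \left(-12\right)^{\frac{3}{2}}}{\sqrt{-14788 + 8850}} = \frac{19 \left(- 24 i \sqrt{3}\right)}{\sqrt{-5938}} = \frac{\left(-456\right) i \sqrt{3}}{i \sqrt{5938}} = - 456 i \sqrt{3} \left(- \frac{i \sqrt{5938}}{5938}\right) = - \frac{228 \sqrt{17814}}{2969}$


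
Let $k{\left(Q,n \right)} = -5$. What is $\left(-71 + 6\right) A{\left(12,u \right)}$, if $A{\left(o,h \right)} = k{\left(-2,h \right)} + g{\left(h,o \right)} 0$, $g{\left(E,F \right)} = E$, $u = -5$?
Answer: $325$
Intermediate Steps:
$A{\left(o,h \right)} = -5$ ($A{\left(o,h \right)} = -5 + h 0 = -5 + 0 = -5$)
$\left(-71 + 6\right) A{\left(12,u \right)} = \left(-71 + 6\right) \left(-5\right) = \left(-65\right) \left(-5\right) = 325$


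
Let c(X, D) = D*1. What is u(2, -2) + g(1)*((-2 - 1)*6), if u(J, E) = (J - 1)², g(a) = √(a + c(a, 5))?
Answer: 1 - 18*√6 ≈ -43.091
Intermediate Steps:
c(X, D) = D
g(a) = √(5 + a) (g(a) = √(a + 5) = √(5 + a))
u(J, E) = (-1 + J)²
u(2, -2) + g(1)*((-2 - 1)*6) = (-1 + 2)² + √(5 + 1)*((-2 - 1)*6) = 1² + √6*(-3*6) = 1 + √6*(-18) = 1 - 18*√6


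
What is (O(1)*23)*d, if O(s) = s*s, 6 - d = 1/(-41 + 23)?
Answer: 2507/18 ≈ 139.28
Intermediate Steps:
d = 109/18 (d = 6 - 1/(-41 + 23) = 6 - 1/(-18) = 6 - 1*(-1/18) = 6 + 1/18 = 109/18 ≈ 6.0556)
O(s) = s²
(O(1)*23)*d = (1²*23)*(109/18) = (1*23)*(109/18) = 23*(109/18) = 2507/18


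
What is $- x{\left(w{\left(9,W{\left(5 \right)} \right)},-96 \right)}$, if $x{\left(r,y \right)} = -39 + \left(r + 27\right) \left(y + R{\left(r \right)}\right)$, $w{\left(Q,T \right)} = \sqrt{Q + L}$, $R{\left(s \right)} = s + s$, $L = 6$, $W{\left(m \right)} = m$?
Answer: $2601 + 42 \sqrt{15} \approx 2763.7$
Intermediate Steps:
$R{\left(s \right)} = 2 s$
$w{\left(Q,T \right)} = \sqrt{6 + Q}$ ($w{\left(Q,T \right)} = \sqrt{Q + 6} = \sqrt{6 + Q}$)
$x{\left(r,y \right)} = -39 + \left(27 + r\right) \left(y + 2 r\right)$ ($x{\left(r,y \right)} = -39 + \left(r + 27\right) \left(y + 2 r\right) = -39 + \left(27 + r\right) \left(y + 2 r\right)$)
$- x{\left(w{\left(9,W{\left(5 \right)} \right)},-96 \right)} = - (-39 + 2 \left(\sqrt{6 + 9}\right)^{2} + 27 \left(-96\right) + 54 \sqrt{6 + 9} + \sqrt{6 + 9} \left(-96\right)) = - (-39 + 2 \left(\sqrt{15}\right)^{2} - 2592 + 54 \sqrt{15} + \sqrt{15} \left(-96\right)) = - (-39 + 2 \cdot 15 - 2592 + 54 \sqrt{15} - 96 \sqrt{15}) = - (-39 + 30 - 2592 + 54 \sqrt{15} - 96 \sqrt{15}) = - (-2601 - 42 \sqrt{15}) = 2601 + 42 \sqrt{15}$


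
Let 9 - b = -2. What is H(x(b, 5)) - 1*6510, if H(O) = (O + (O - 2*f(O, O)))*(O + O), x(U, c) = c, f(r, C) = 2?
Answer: -6450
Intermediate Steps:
b = 11 (b = 9 - 1*(-2) = 9 + 2 = 11)
H(O) = 2*O*(-4 + 2*O) (H(O) = (O + (O - 2*2))*(O + O) = (O + (O - 4))*(2*O) = (O + (-4 + O))*(2*O) = (-4 + 2*O)*(2*O) = 2*O*(-4 + 2*O))
H(x(b, 5)) - 1*6510 = 4*5*(-2 + 5) - 1*6510 = 4*5*3 - 6510 = 60 - 6510 = -6450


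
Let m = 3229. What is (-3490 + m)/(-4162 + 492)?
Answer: 261/3670 ≈ 0.071117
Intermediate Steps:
(-3490 + m)/(-4162 + 492) = (-3490 + 3229)/(-4162 + 492) = -261/(-3670) = -261*(-1/3670) = 261/3670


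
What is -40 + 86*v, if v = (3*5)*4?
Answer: 5120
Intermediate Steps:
v = 60 (v = 15*4 = 60)
-40 + 86*v = -40 + 86*60 = -40 + 5160 = 5120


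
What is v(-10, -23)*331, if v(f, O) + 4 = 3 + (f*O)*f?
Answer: -761631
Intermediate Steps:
v(f, O) = -1 + O*f² (v(f, O) = -4 + (3 + (f*O)*f) = -4 + (3 + (O*f)*f) = -4 + (3 + O*f²) = -1 + O*f²)
v(-10, -23)*331 = (-1 - 23*(-10)²)*331 = (-1 - 23*100)*331 = (-1 - 2300)*331 = -2301*331 = -761631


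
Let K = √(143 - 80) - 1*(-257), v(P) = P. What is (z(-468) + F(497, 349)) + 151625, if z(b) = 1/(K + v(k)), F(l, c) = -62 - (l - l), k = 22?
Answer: 1309807477/8642 - √7/25926 ≈ 1.5156e+5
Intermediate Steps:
K = 257 + 3*√7 (K = √63 + 257 = 3*√7 + 257 = 257 + 3*√7 ≈ 264.94)
F(l, c) = -62 (F(l, c) = -62 - 1*0 = -62 + 0 = -62)
z(b) = 1/(279 + 3*√7) (z(b) = 1/((257 + 3*√7) + 22) = 1/(279 + 3*√7))
(z(-468) + F(497, 349)) + 151625 = ((31/8642 - √7/25926) - 62) + 151625 = (-535773/8642 - √7/25926) + 151625 = 1309807477/8642 - √7/25926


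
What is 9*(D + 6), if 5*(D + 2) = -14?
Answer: 54/5 ≈ 10.800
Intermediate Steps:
D = -24/5 (D = -2 + (⅕)*(-14) = -2 - 14/5 = -24/5 ≈ -4.8000)
9*(D + 6) = 9*(-24/5 + 6) = 9*(6/5) = 54/5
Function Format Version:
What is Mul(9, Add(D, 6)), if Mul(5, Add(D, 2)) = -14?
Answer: Rational(54, 5) ≈ 10.800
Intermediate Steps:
D = Rational(-24, 5) (D = Add(-2, Mul(Rational(1, 5), -14)) = Add(-2, Rational(-14, 5)) = Rational(-24, 5) ≈ -4.8000)
Mul(9, Add(D, 6)) = Mul(9, Add(Rational(-24, 5), 6)) = Mul(9, Rational(6, 5)) = Rational(54, 5)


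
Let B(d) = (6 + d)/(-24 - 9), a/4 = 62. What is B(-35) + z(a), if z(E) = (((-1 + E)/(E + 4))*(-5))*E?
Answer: -841661/693 ≈ -1214.5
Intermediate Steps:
a = 248 (a = 4*62 = 248)
z(E) = -5*E*(-1 + E)/(4 + E) (z(E) = (((-1 + E)/(4 + E))*(-5))*E = (-5*(-1 + E)/(4 + E))*E = -5*E*(-1 + E)/(4 + E))
B(d) = -2/11 - d/33 (B(d) = (6 + d)/(-33) = (6 + d)*(-1/33) = -2/11 - d/33)
B(-35) + z(a) = (-2/11 - 1/33*(-35)) + 5*248*(1 - 1*248)/(4 + 248) = (-2/11 + 35/33) + 5*248*(1 - 248)/252 = 29/33 + 5*248*(1/252)*(-247) = 29/33 - 76570/63 = -841661/693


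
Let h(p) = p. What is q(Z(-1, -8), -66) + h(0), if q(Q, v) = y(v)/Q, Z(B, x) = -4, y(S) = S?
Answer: 33/2 ≈ 16.500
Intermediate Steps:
q(Q, v) = v/Q
q(Z(-1, -8), -66) + h(0) = -66/(-4) + 0 = -66*(-¼) + 0 = 33/2 + 0 = 33/2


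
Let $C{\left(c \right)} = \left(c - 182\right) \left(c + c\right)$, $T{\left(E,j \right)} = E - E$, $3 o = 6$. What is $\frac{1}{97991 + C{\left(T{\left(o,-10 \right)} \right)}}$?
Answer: $\frac{1}{97991} \approx 1.0205 \cdot 10^{-5}$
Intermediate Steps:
$o = 2$ ($o = \frac{1}{3} \cdot 6 = 2$)
$T{\left(E,j \right)} = 0$
$C{\left(c \right)} = 2 c \left(-182 + c\right)$ ($C{\left(c \right)} = \left(-182 + c\right) 2 c = 2 c \left(-182 + c\right)$)
$\frac{1}{97991 + C{\left(T{\left(o,-10 \right)} \right)}} = \frac{1}{97991 + 2 \cdot 0 \left(-182 + 0\right)} = \frac{1}{97991 + 2 \cdot 0 \left(-182\right)} = \frac{1}{97991 + 0} = \frac{1}{97991}$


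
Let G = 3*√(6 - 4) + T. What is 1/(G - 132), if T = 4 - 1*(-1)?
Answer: -127/16111 - 3*√2/16111 ≈ -0.0081462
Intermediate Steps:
T = 5 (T = 4 + 1 = 5)
G = 5 + 3*√2 (G = 3*√(6 - 4) + 5 = 3*√2 + 5 = 5 + 3*√2 ≈ 9.2426)
1/(G - 132) = 1/((5 + 3*√2) - 132) = 1/(-127 + 3*√2)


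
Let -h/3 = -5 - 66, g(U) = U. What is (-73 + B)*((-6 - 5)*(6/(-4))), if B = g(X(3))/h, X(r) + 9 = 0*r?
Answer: -85569/71 ≈ -1205.2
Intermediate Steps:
X(r) = -9 (X(r) = -9 + 0*r = -9 + 0 = -9)
h = 213 (h = -3*(-5 - 66) = -3*(-71) = 213)
B = -3/71 (B = -9/213 = -9*1/213 = -3/71 ≈ -0.042253)
(-73 + B)*((-6 - 5)*(6/(-4))) = (-73 - 3/71)*((-6 - 5)*(6/(-4))) = -(-57046)*6*(-1/4)/71 = -(-57046)*(-3)/(71*2) = -5186/71*33/2 = -85569/71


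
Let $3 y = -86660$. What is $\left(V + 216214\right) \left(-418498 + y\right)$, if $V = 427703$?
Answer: $-288078592406$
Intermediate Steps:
$y = - \frac{86660}{3}$ ($y = \frac{1}{3} \left(-86660\right) = - \frac{86660}{3} \approx -28887.0$)
$\left(V + 216214\right) \left(-418498 + y\right) = \left(427703 + 216214\right) \left(-418498 - \frac{86660}{3}\right) = 643917 \left(- \frac{1342154}{3}\right) = -288078592406$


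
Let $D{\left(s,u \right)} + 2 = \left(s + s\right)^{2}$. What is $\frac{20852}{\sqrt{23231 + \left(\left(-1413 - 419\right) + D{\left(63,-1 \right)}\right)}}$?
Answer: $\frac{20852 \sqrt{37273}}{37273} \approx 108.01$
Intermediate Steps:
$D{\left(s,u \right)} = -2 + 4 s^{2}$ ($D{\left(s,u \right)} = -2 + \left(s + s\right)^{2} = -2 + \left(2 s\right)^{2} = -2 + 4 s^{2}$)
$\frac{20852}{\sqrt{23231 + \left(\left(-1413 - 419\right) + D{\left(63,-1 \right)}\right)}} = \frac{20852}{\sqrt{23231 - \left(1834 - 15876\right)}} = \frac{20852}{\sqrt{23231 + \left(\left(-1413 - 419\right) + \left(-2 + 4 \cdot 3969\right)\right)}} = \frac{20852}{\sqrt{23231 + \left(\left(-1413 - 419\right) + \left(-2 + 15876\right)\right)}} = \frac{20852}{\sqrt{23231 + \left(-1832 + 15874\right)}} = \frac{20852}{\sqrt{23231 + 14042}} = \frac{20852}{\sqrt{37273}} = 20852 \frac{\sqrt{37273}}{37273} = \frac{20852 \sqrt{37273}}{37273}$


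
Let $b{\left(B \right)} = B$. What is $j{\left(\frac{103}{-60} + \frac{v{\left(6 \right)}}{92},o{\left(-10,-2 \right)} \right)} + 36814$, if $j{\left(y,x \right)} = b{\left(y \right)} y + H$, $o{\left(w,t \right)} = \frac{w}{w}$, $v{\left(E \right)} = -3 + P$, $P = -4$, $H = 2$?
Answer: $\frac{17529627769}{476100} \approx 36819.0$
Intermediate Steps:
$v{\left(E \right)} = -7$ ($v{\left(E \right)} = -3 - 4 = -7$)
$o{\left(w,t \right)} = 1$
$j{\left(y,x \right)} = 2 + y^{2}$ ($j{\left(y,x \right)} = y y + 2 = y^{2} + 2 = 2 + y^{2}$)
$j{\left(\frac{103}{-60} + \frac{v{\left(6 \right)}}{92},o{\left(-10,-2 \right)} \right)} + 36814 = \left(2 + \left(\frac{103}{-60} - \frac{7}{92}\right)^{2}\right) + 36814 = \left(2 + \left(103 \left(- \frac{1}{60}\right) - \frac{7}{92}\right)^{2}\right) + 36814 = \left(2 + \left(- \frac{103}{60} - \frac{7}{92}\right)^{2}\right) + 36814 = \left(2 + \left(- \frac{1237}{690}\right)^{2}\right) + 36814 = \left(2 + \frac{1530169}{476100}\right) + 36814 = \frac{2482369}{476100} + 36814 = \frac{17529627769}{476100}$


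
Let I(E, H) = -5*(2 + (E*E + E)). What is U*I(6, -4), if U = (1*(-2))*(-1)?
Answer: -440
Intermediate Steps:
U = 2 (U = -2*(-1) = 2)
I(E, H) = -10 - 5*E - 5*E**2 (I(E, H) = -5*(2 + (E**2 + E)) = -5*(2 + (E + E**2)) = -5*(2 + E + E**2) = -10 - 5*E - 5*E**2)
U*I(6, -4) = 2*(-10 - 5*6 - 5*6**2) = 2*(-10 - 30 - 5*36) = 2*(-10 - 30 - 180) = 2*(-220) = -440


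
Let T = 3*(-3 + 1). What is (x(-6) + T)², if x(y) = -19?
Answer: 625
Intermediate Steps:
T = -6 (T = 3*(-2) = -6)
(x(-6) + T)² = (-19 - 6)² = (-25)² = 625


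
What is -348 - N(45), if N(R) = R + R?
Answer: -438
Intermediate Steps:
N(R) = 2*R
-348 - N(45) = -348 - 2*45 = -348 - 1*90 = -348 - 90 = -438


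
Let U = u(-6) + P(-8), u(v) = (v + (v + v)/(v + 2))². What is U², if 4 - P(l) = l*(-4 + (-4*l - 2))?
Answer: 48841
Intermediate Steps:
P(l) = 4 - l*(-6 - 4*l) (P(l) = 4 - l*(-4 + (-4*l - 2)) = 4 - l*(-4 + (-2 - 4*l)) = 4 - l*(-6 - 4*l))
u(v) = (v + 2*v/(2 + v))² (u(v) = (v + (2*v)/(2 + v))² = (v + 2*v/(2 + v))²)
U = 221 (U = (-6)²*(4 - 6)²/(2 - 6)² + (4 + 4*(-8)² + 6*(-8)) = 36*(-2)²/(-4)² + (4 + 4*64 - 48) = 36*(1/16)*4 + (4 + 256 - 48) = 9 + 212 = 221)
U² = 221² = 48841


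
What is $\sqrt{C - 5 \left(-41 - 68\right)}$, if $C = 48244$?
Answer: $3 \sqrt{5421} \approx 220.88$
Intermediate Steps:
$\sqrt{C - 5 \left(-41 - 68\right)} = \sqrt{48244 - 5 \left(-41 - 68\right)} = \sqrt{48244 - -545} = \sqrt{48244 + 545} = \sqrt{48789} = 3 \sqrt{5421}$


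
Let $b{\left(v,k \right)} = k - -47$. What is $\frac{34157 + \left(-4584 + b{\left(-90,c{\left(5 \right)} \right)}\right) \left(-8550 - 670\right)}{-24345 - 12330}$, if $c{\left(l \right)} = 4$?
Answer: $- \frac{41828417}{36675} \approx -1140.5$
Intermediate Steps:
$b{\left(v,k \right)} = 47 + k$ ($b{\left(v,k \right)} = k + 47 = 47 + k$)
$\frac{34157 + \left(-4584 + b{\left(-90,c{\left(5 \right)} \right)}\right) \left(-8550 - 670\right)}{-24345 - 12330} = \frac{34157 + \left(-4584 + \left(47 + 4\right)\right) \left(-8550 - 670\right)}{-24345 - 12330} = \frac{34157 + \left(-4584 + 51\right) \left(-9220\right)}{-36675} = \left(34157 - -41794260\right) \left(- \frac{1}{36675}\right) = \left(34157 + 41794260\right) \left(- \frac{1}{36675}\right) = 41828417 \left(- \frac{1}{36675}\right) = - \frac{41828417}{36675}$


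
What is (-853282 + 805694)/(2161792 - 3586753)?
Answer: 47588/1424961 ≈ 0.033396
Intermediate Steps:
(-853282 + 805694)/(2161792 - 3586753) = -47588/(-1424961) = -47588*(-1/1424961) = 47588/1424961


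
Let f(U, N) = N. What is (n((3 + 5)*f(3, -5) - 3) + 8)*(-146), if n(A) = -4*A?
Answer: -26280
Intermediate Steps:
(n((3 + 5)*f(3, -5) - 3) + 8)*(-146) = (-4*((3 + 5)*(-5) - 3) + 8)*(-146) = (-4*(8*(-5) - 3) + 8)*(-146) = (-4*(-40 - 3) + 8)*(-146) = (-4*(-43) + 8)*(-146) = (172 + 8)*(-146) = 180*(-146) = -26280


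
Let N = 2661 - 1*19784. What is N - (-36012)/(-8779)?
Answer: -150358829/8779 ≈ -17127.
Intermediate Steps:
N = -17123 (N = 2661 - 19784 = -17123)
N - (-36012)/(-8779) = -17123 - (-36012)/(-8779) = -17123 - (-36012)*(-1)/8779 = -17123 - 1*36012/8779 = -17123 - 36012/8779 = -150358829/8779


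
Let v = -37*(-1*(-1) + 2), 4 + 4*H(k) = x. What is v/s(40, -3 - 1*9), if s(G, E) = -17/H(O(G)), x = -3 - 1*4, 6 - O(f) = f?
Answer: -1221/68 ≈ -17.956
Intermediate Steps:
O(f) = 6 - f
x = -7 (x = -3 - 4 = -7)
H(k) = -11/4 (H(k) = -1 + (¼)*(-7) = -1 - 7/4 = -11/4)
v = -111 (v = -37*(1 + 2) = -37*3 = -111)
s(G, E) = 68/11 (s(G, E) = -17/(-11/4) = -17*(-4/11) = 68/11)
v/s(40, -3 - 1*9) = -111/68/11 = -111*11/68 = -1221/68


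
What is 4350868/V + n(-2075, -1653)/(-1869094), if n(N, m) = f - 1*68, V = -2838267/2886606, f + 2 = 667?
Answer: -2608267028792528239/589443091122 ≈ -4.4250e+6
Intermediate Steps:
f = 665 (f = -2 + 667 = 665)
V = -315363/320734 (V = -2838267*1/2886606 = -315363/320734 ≈ -0.98325)
n(N, m) = 597 (n(N, m) = 665 - 1*68 = 665 - 68 = 597)
4350868/V + n(-2075, -1653)/(-1869094) = 4350868/(-315363/320734) + 597/(-1869094) = 4350868*(-320734/315363) + 597*(-1/1869094) = -1395471297112/315363 - 597/1869094 = -2608267028792528239/589443091122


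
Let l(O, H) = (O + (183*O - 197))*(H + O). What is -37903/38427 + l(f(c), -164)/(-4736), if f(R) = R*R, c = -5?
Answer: 630769423/4918656 ≈ 128.24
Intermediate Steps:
f(R) = R²
l(O, H) = (-197 + 184*O)*(H + O) (l(O, H) = (O + (-197 + 183*O))*(H + O) = (-197 + 184*O)*(H + O))
-37903/38427 + l(f(c), -164)/(-4736) = -37903/38427 + (-197*(-164) - 197*(-5)² + 184*((-5)²)² + 184*(-164)*(-5)²)/(-4736) = -37903*1/38427 + (32308 - 197*25 + 184*25² + 184*(-164)*25)*(-1/4736) = -37903/38427 + (32308 - 4925 + 184*625 - 754400)*(-1/4736) = -37903/38427 + (32308 - 4925 + 115000 - 754400)*(-1/4736) = -37903/38427 - 612017*(-1/4736) = -37903/38427 + 16541/128 = 630769423/4918656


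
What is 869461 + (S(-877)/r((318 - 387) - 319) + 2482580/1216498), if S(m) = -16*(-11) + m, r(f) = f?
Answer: 205194236113201/236000612 ≈ 8.6947e+5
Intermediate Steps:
S(m) = 176 + m
869461 + (S(-877)/r((318 - 387) - 319) + 2482580/1216498) = 869461 + ((176 - 877)/((318 - 387) - 319) + 2482580/1216498) = 869461 + (-701/(-69 - 319) + 2482580*(1/1216498)) = 869461 + (-701/(-388) + 1241290/608249) = 869461 + (-701*(-1/388) + 1241290/608249) = 869461 + (701/388 + 1241290/608249) = 869461 + 908003069/236000612 = 205194236113201/236000612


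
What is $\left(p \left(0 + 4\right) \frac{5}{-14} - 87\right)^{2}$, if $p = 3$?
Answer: $\frac{408321}{49} \approx 8333.1$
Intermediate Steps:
$\left(p \left(0 + 4\right) \frac{5}{-14} - 87\right)^{2} = \left(3 \left(0 + 4\right) \frac{5}{-14} - 87\right)^{2} = \left(3 \cdot 4 \cdot 5 \left(- \frac{1}{14}\right) - 87\right)^{2} = \left(12 \left(- \frac{5}{14}\right) - 87\right)^{2} = \left(- \frac{30}{7} - 87\right)^{2} = \left(- \frac{639}{7}\right)^{2} = \frac{408321}{49}$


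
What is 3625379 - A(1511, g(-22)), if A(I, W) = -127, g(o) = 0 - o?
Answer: 3625506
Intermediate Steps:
g(o) = -o
3625379 - A(1511, g(-22)) = 3625379 - 1*(-127) = 3625379 + 127 = 3625506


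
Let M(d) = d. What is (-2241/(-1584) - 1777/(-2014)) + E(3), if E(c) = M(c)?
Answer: 938815/177232 ≈ 5.2971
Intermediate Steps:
E(c) = c
(-2241/(-1584) - 1777/(-2014)) + E(3) = (-2241/(-1584) - 1777/(-2014)) + 3 = (-2241*(-1/1584) - 1777*(-1/2014)) + 3 = (249/176 + 1777/2014) + 3 = 407119/177232 + 3 = 938815/177232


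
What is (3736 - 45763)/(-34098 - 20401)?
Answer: 42027/54499 ≈ 0.77115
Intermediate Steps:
(3736 - 45763)/(-34098 - 20401) = -42027/(-54499) = -42027*(-1/54499) = 42027/54499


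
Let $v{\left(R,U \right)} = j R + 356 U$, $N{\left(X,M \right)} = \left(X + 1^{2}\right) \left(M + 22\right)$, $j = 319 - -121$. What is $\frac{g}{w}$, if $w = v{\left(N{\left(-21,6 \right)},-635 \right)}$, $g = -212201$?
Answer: $\frac{212201}{472460} \approx 0.44914$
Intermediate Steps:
$j = 440$ ($j = 319 + 121 = 440$)
$N{\left(X,M \right)} = \left(1 + X\right) \left(22 + M\right)$ ($N{\left(X,M \right)} = \left(X + 1\right) \left(22 + M\right) = \left(1 + X\right) \left(22 + M\right)$)
$v{\left(R,U \right)} = 356 U + 440 R$ ($v{\left(R,U \right)} = 440 R + 356 U = 356 U + 440 R$)
$w = -472460$ ($w = 356 \left(-635\right) + 440 \left(22 + 6 + 22 \left(-21\right) + 6 \left(-21\right)\right) = -226060 + 440 \left(22 + 6 - 462 - 126\right) = -226060 + 440 \left(-560\right) = -226060 - 246400 = -472460$)
$\frac{g}{w} = - \frac{212201}{-472460} = \left(-212201\right) \left(- \frac{1}{472460}\right) = \frac{212201}{472460}$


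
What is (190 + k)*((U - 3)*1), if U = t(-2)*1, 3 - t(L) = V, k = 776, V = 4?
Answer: -3864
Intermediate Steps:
t(L) = -1 (t(L) = 3 - 1*4 = 3 - 4 = -1)
U = -1 (U = -1*1 = -1)
(190 + k)*((U - 3)*1) = (190 + 776)*((-1 - 3)*1) = 966*(-4*1) = 966*(-4) = -3864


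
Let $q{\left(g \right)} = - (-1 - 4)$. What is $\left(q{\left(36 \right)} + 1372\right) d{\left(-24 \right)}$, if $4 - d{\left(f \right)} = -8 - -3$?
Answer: $12393$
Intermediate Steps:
$d{\left(f \right)} = 9$ ($d{\left(f \right)} = 4 - \left(-8 - -3\right) = 4 - \left(-8 + 3\right) = 4 - -5 = 4 + 5 = 9$)
$q{\left(g \right)} = 5$ ($q{\left(g \right)} = \left(-1\right) \left(-5\right) = 5$)
$\left(q{\left(36 \right)} + 1372\right) d{\left(-24 \right)} = \left(5 + 1372\right) 9 = 1377 \cdot 9 = 12393$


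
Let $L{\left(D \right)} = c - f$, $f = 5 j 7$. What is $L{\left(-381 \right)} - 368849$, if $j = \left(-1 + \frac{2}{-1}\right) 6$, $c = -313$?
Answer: $-368532$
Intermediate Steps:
$j = -18$ ($j = \left(-1 + 2 \left(-1\right)\right) 6 = \left(-1 - 2\right) 6 = \left(-3\right) 6 = -18$)
$f = -630$ ($f = 5 \left(-18\right) 7 = \left(-90\right) 7 = -630$)
$L{\left(D \right)} = 317$ ($L{\left(D \right)} = -313 - -630 = -313 + 630 = 317$)
$L{\left(-381 \right)} - 368849 = 317 - 368849 = -368532$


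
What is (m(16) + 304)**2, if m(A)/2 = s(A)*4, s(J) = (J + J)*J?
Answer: 19360000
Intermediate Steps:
s(J) = 2*J**2 (s(J) = (2*J)*J = 2*J**2)
m(A) = 16*A**2 (m(A) = 2*((2*A**2)*4) = 2*(8*A**2) = 16*A**2)
(m(16) + 304)**2 = (16*16**2 + 304)**2 = (16*256 + 304)**2 = (4096 + 304)**2 = 4400**2 = 19360000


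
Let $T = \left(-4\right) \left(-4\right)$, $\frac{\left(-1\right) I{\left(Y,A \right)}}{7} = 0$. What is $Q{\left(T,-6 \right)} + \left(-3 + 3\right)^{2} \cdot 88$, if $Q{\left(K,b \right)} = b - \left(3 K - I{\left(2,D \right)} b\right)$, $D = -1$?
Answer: $-54$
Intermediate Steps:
$I{\left(Y,A \right)} = 0$ ($I{\left(Y,A \right)} = \left(-7\right) 0 = 0$)
$T = 16$
$Q{\left(K,b \right)} = b - 3 K$ ($Q{\left(K,b \right)} = b + \left(- 3 K + 0 b\right) = b + \left(- 3 K + 0\right) = b - 3 K$)
$Q{\left(T,-6 \right)} + \left(-3 + 3\right)^{2} \cdot 88 = \left(-6 - 48\right) + \left(-3 + 3\right)^{2} \cdot 88 = \left(-6 - 48\right) + 0^{2} \cdot 88 = -54 + 0 \cdot 88 = -54 + 0 = -54$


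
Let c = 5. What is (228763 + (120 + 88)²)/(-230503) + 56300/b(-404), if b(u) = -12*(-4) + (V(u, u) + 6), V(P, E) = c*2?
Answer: 462853899/526864 ≈ 878.51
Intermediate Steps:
V(P, E) = 10 (V(P, E) = 5*2 = 10)
b(u) = 64 (b(u) = -12*(-4) + (10 + 6) = 48 + 16 = 64)
(228763 + (120 + 88)²)/(-230503) + 56300/b(-404) = (228763 + (120 + 88)²)/(-230503) + 56300/64 = (228763 + 208²)*(-1/230503) + 56300*(1/64) = (228763 + 43264)*(-1/230503) + 14075/16 = 272027*(-1/230503) + 14075/16 = -38861/32929 + 14075/16 = 462853899/526864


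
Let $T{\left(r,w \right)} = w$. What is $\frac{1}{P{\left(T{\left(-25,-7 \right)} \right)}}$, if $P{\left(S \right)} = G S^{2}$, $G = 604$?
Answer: $\frac{1}{29596} \approx 3.3788 \cdot 10^{-5}$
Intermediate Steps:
$P{\left(S \right)} = 604 S^{2}$
$\frac{1}{P{\left(T{\left(-25,-7 \right)} \right)}} = \frac{1}{604 \left(-7\right)^{2}} = \frac{1}{604 \cdot 49} = \frac{1}{29596}$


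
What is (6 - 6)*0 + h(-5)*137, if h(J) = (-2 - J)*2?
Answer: 822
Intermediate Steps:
h(J) = -4 - 2*J
(6 - 6)*0 + h(-5)*137 = (6 - 6)*0 + (-4 - 2*(-5))*137 = 0*0 + (-4 + 10)*137 = 0 + 6*137 = 0 + 822 = 822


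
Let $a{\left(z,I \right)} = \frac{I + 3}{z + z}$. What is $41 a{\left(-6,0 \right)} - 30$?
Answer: $- \frac{161}{4} \approx -40.25$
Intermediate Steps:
$a{\left(z,I \right)} = \frac{3 + I}{2 z}$
$41 a{\left(-6,0 \right)} - 30 = 41 \frac{3 + 0}{2 \left(-6\right)} - 30 = 41 \cdot \frac{1}{2} \left(- \frac{1}{6}\right) 3 - 30 = 41 \left(- \frac{1}{4}\right) - 30 = - \frac{41}{4} - 30 = - \frac{161}{4}$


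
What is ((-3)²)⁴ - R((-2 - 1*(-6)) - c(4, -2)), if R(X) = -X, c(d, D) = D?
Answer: 6567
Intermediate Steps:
((-3)²)⁴ - R((-2 - 1*(-6)) - c(4, -2)) = ((-3)²)⁴ - (-1)*((-2 - 1*(-6)) - 1*(-2)) = 9⁴ - (-1)*((-2 + 6) + 2) = 6561 - (-1)*(4 + 2) = 6561 - (-1)*6 = 6561 - 1*(-6) = 6561 + 6 = 6567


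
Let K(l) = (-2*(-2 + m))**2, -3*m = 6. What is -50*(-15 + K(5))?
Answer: -2450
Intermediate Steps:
m = -2 (m = -1/3*6 = -2)
K(l) = 64 (K(l) = (-2*(-2 - 2))**2 = (-2*(-4))**2 = 8**2 = 64)
-50*(-15 + K(5)) = -50*(-15 + 64) = -50*49 = -2450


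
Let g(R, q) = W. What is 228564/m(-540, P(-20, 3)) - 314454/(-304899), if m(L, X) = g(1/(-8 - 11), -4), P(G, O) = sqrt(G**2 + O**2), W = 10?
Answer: 1659335228/72595 ≈ 22857.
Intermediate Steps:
g(R, q) = 10
m(L, X) = 10
228564/m(-540, P(-20, 3)) - 314454/(-304899) = 228564/10 - 314454/(-304899) = 228564*(1/10) - 314454*(-1/304899) = 114282/5 + 14974/14519 = 1659335228/72595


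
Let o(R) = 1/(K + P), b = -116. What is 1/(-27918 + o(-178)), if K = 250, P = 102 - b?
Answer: -468/13065623 ≈ -3.5819e-5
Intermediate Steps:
P = 218 (P = 102 - 1*(-116) = 102 + 116 = 218)
o(R) = 1/468 (o(R) = 1/(250 + 218) = 1/468)
1/(-27918 + o(-178)) = 1/(-27918 + 1/468) = 1/(-13065623/468) = -468/13065623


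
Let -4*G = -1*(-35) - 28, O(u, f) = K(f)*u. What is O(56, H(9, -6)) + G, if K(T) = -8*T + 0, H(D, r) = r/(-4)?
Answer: -2695/4 ≈ -673.75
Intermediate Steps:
H(D, r) = -r/4 (H(D, r) = r*(-¼) = -r/4)
K(T) = -8*T
O(u, f) = -8*f*u (O(u, f) = (-8*f)*u = -8*f*u)
G = -7/4 (G = -(-1*(-35) - 28)/4 = -(35 - 28)/4 = -¼*7 = -7/4 ≈ -1.7500)
O(56, H(9, -6)) + G = -8*(-¼*(-6))*56 - 7/4 = -8*3/2*56 - 7/4 = -672 - 7/4 = -2695/4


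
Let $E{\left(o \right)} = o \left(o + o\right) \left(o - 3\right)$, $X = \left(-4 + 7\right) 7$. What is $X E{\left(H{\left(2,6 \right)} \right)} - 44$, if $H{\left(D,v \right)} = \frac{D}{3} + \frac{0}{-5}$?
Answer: $- \frac{788}{9} \approx -87.556$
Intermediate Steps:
$H{\left(D,v \right)} = \frac{D}{3}$ ($H{\left(D,v \right)} = D \frac{1}{3} + 0 \left(- \frac{1}{5}\right) = \frac{D}{3} + 0 = \frac{D}{3}$)
$X = 21$ ($X = 3 \cdot 7 = 21$)
$E{\left(o \right)} = 2 o^{2} \left(-3 + o\right)$ ($E{\left(o \right)} = o 2 o \left(-3 + o\right) = 2 o^{2} \left(-3 + o\right)$)
$X E{\left(H{\left(2,6 \right)} \right)} - 44 = 21 \cdot 2 \left(\frac{1}{3} \cdot 2\right)^{2} \left(-3 + \frac{1}{3} \cdot 2\right) - 44 = 21 \cdot 2 \left(\frac{2}{3}\right)^{2} \left(-3 + \frac{2}{3}\right) - 44 = 21 \cdot 2 \cdot \frac{4}{9} \left(- \frac{7}{3}\right) - 44 = 21 \left(- \frac{56}{27}\right) - 44 = - \frac{392}{9} - 44 = - \frac{788}{9}$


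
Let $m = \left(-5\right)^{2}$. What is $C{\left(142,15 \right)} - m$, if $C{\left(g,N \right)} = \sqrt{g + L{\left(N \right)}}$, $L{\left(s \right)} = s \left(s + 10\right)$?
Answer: $-25 + \sqrt{517} \approx -2.2624$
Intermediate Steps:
$L{\left(s \right)} = s \left(10 + s\right)$
$m = 25$
$C{\left(g,N \right)} = \sqrt{g + N \left(10 + N\right)}$
$C{\left(142,15 \right)} - m = \sqrt{142 + 15 \left(10 + 15\right)} - 25 = \sqrt{142 + 15 \cdot 25} - 25 = \sqrt{142 + 375} - 25 = \sqrt{517} - 25 = -25 + \sqrt{517}$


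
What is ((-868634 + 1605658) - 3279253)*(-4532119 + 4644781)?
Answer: -286412603598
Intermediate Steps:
((-868634 + 1605658) - 3279253)*(-4532119 + 4644781) = (737024 - 3279253)*112662 = -2542229*112662 = -286412603598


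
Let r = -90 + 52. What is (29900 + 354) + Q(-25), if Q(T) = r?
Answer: 30216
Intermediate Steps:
r = -38
Q(T) = -38
(29900 + 354) + Q(-25) = (29900 + 354) - 38 = 30254 - 38 = 30216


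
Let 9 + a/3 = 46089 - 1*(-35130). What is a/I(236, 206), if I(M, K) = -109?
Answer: -243630/109 ≈ -2235.1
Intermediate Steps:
a = 243630 (a = -27 + 3*(46089 - 1*(-35130)) = -27 + 3*(46089 + 35130) = -27 + 3*81219 = -27 + 243657 = 243630)
a/I(236, 206) = 243630/(-109) = 243630*(-1/109) = -243630/109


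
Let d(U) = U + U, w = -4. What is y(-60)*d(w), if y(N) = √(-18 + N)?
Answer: -8*I*√78 ≈ -70.654*I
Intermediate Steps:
d(U) = 2*U
y(-60)*d(w) = √(-18 - 60)*(2*(-4)) = √(-78)*(-8) = (I*√78)*(-8) = -8*I*√78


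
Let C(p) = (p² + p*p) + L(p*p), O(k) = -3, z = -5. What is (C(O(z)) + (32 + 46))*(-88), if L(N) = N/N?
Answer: -8536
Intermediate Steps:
L(N) = 1
C(p) = 1 + 2*p² (C(p) = (p² + p*p) + 1 = (p² + p²) + 1 = 2*p² + 1 = 1 + 2*p²)
(C(O(z)) + (32 + 46))*(-88) = ((1 + 2*(-3)²) + (32 + 46))*(-88) = ((1 + 2*9) + 78)*(-88) = ((1 + 18) + 78)*(-88) = (19 + 78)*(-88) = 97*(-88) = -8536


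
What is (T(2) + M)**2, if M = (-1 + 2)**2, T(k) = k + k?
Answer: 25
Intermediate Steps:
T(k) = 2*k
M = 1 (M = 1**2 = 1)
(T(2) + M)**2 = (2*2 + 1)**2 = (4 + 1)**2 = 5**2 = 25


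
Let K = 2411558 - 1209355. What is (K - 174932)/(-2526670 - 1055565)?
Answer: -1027271/3582235 ≈ -0.28677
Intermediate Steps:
K = 1202203
(K - 174932)/(-2526670 - 1055565) = (1202203 - 174932)/(-2526670 - 1055565) = 1027271/(-3582235) = 1027271*(-1/3582235) = -1027271/3582235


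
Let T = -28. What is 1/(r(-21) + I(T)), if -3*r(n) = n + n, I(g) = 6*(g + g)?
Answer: -1/322 ≈ -0.0031056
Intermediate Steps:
I(g) = 12*g (I(g) = 6*(2*g) = 12*g)
r(n) = -2*n/3 (r(n) = -(n + n)/3 = -2*n/3)
1/(r(-21) + I(T)) = 1/(-⅔*(-21) + 12*(-28)) = 1/(14 - 336) = 1/(-322) = -1/322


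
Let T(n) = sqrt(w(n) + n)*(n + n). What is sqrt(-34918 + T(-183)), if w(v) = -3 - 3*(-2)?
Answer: sqrt(-34918 - 2196*I*sqrt(5)) ≈ 13.107 - 187.32*I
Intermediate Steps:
w(v) = 3 (w(v) = -3 + 6 = 3)
T(n) = 2*n*sqrt(3 + n) (T(n) = sqrt(3 + n)*(n + n) = sqrt(3 + n)*(2*n) = 2*n*sqrt(3 + n))
sqrt(-34918 + T(-183)) = sqrt(-34918 + 2*(-183)*sqrt(3 - 183)) = sqrt(-34918 + 2*(-183)*sqrt(-180)) = sqrt(-34918 + 2*(-183)*(6*I*sqrt(5))) = sqrt(-34918 - 2196*I*sqrt(5))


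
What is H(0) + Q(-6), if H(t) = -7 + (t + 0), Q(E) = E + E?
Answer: -19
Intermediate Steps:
Q(E) = 2*E
H(t) = -7 + t
H(0) + Q(-6) = (-7 + 0) + 2*(-6) = -7 - 12 = -19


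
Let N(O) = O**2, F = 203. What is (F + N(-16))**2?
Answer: 210681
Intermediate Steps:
(F + N(-16))**2 = (203 + (-16)**2)**2 = (203 + 256)**2 = 459**2 = 210681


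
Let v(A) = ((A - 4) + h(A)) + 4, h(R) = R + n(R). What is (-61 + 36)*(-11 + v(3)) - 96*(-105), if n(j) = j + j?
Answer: 10055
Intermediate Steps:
n(j) = 2*j
h(R) = 3*R (h(R) = R + 2*R = 3*R)
v(A) = 4*A (v(A) = ((A - 4) + 3*A) + 4 = ((-4 + A) + 3*A) + 4 = (-4 + 4*A) + 4 = 4*A)
(-61 + 36)*(-11 + v(3)) - 96*(-105) = (-61 + 36)*(-11 + 4*3) - 96*(-105) = -25*(-11 + 12) + 10080 = -25*1 + 10080 = -25 + 10080 = 10055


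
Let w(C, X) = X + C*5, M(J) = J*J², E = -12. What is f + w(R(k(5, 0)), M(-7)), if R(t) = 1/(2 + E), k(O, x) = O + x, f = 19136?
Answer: 37585/2 ≈ 18793.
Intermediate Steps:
R(t) = -⅒ (R(t) = 1/(2 - 12) = 1/(-10) = -⅒)
M(J) = J³
w(C, X) = X + 5*C
f + w(R(k(5, 0)), M(-7)) = 19136 + ((-7)³ + 5*(-⅒)) = 19136 + (-343 - ½) = 19136 - 687/2 = 37585/2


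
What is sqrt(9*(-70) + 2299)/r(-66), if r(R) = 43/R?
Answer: -66*sqrt(1669)/43 ≈ -62.705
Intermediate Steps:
sqrt(9*(-70) + 2299)/r(-66) = sqrt(9*(-70) + 2299)/((43/(-66))) = sqrt(-630 + 2299)/((43*(-1/66))) = sqrt(1669)/(-43/66) = sqrt(1669)*(-66/43) = -66*sqrt(1669)/43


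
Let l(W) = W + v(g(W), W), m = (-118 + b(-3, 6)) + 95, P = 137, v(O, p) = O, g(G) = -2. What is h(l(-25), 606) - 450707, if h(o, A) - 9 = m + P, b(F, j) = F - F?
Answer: -450584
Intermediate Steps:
b(F, j) = 0
m = -23 (m = (-118 + 0) + 95 = -118 + 95 = -23)
l(W) = -2 + W (l(W) = W - 2 = -2 + W)
h(o, A) = 123 (h(o, A) = 9 + (-23 + 137) = 9 + 114 = 123)
h(l(-25), 606) - 450707 = 123 - 450707 = -450584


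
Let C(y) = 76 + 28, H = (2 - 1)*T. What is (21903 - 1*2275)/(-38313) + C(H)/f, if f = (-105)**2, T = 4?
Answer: -23601572/46933425 ≈ -0.50287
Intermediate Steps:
H = 4 (H = (2 - 1)*4 = 1*4 = 4)
f = 11025
C(y) = 104
(21903 - 1*2275)/(-38313) + C(H)/f = (21903 - 1*2275)/(-38313) + 104/11025 = (21903 - 2275)*(-1/38313) + 104*(1/11025) = 19628*(-1/38313) + 104/11025 = -19628/38313 + 104/11025 = -23601572/46933425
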